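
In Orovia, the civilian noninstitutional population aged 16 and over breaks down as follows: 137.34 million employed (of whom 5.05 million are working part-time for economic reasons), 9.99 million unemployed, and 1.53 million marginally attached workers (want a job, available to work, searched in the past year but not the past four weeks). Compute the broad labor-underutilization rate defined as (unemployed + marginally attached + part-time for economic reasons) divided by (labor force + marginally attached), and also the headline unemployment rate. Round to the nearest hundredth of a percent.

Labor force = 137.34 + 9.99 = 147.33 million.
Numerator = 9.99 + 1.53 + 5.05 = 16.57 million.
Denominator = 147.33 + 1.53 = 148.86 million.
Broad rate = 16.57 / 148.86 = 11.13%.
Headline unemployment rate = 9.99 / 147.33 = 6.78%.

Broad underutilization rate ≈ 11.13%; headline unemployment rate ≈ 6.78%.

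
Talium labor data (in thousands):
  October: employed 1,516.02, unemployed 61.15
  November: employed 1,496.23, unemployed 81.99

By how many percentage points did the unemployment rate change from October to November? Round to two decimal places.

October: labor force = 1,516.02 + 61.15 = 1,577.17; u = 61.15/1,577.17 = 3.88%.
November: labor force = 1,496.23 + 81.99 = 1,578.22; u = 81.99/1,578.22 = 5.20%.
Change = 5.20% − 3.88% = +1.32 pp.

The unemployment rate changed by +1.32 percentage points.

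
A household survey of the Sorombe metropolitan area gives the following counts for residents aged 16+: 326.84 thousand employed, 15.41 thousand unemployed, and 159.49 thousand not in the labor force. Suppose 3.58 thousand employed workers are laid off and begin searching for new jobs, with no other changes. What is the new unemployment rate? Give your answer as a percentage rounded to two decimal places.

Initially, labor force = 326.84 + 15.41 = 342.25 thousand, so u = 15.41/342.25 = 4.50%.
After the change, employed falls and unemployed rises by 3.58; labor force unchanged → E = 323.26, U = 18.99, labor force = 342.25 thousand.
New unemployment rate = 18.99 / 342.25 = 5.55%.

New unemployment rate ≈ 5.55%.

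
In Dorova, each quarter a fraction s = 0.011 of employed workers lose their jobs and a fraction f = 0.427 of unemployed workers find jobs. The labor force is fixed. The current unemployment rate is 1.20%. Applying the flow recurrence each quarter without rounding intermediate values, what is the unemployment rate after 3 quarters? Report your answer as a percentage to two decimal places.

With a fixed labor force, u_{t+1} = u_t + s·(1−u_t) − f·u_t = u_t·(1−s−f) + s.
Here 1−s−f = 0.562 and s = 0.011.
u_1 = 0.012000 × 0.562 + 0.011 = 0.017744.
u_2 = 0.017744 × 0.562 + 0.011 = 0.020972.
u_3 = 0.020972 × 0.562 + 0.011 = 0.022786.

Unemployment rate after three quarters ≈ 2.28%.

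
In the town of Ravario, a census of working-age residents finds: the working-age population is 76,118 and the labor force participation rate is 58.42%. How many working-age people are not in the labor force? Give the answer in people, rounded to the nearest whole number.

About 31,650 are not in the labor force.

Share not in the labor force = 1 − 0.5842 = 0.4158.
Not in labor force = 0.4158 × 76,118 ≈ 31,650.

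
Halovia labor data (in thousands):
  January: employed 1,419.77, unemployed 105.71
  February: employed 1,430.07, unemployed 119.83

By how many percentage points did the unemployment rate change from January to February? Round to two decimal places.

The unemployment rate changed by +0.80 percentage points.

January: labor force = 1,419.77 + 105.71 = 1,525.48; u = 105.71/1,525.48 = 6.93%.
February: labor force = 1,430.07 + 119.83 = 1,549.90; u = 119.83/1,549.90 = 7.73%.
Change = 7.73% − 6.93% = +0.80 pp.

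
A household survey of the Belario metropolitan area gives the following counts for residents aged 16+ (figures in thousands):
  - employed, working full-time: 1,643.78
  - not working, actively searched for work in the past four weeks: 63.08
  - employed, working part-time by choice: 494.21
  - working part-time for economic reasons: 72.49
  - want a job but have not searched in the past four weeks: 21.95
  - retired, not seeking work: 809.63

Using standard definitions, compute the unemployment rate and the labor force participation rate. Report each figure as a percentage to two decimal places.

Unemployment rate ≈ 2.77%; labor force participation rate ≈ 73.22%.

Employed = 1,643.78 + 494.21 + 72.49 = 2,210.48 thousand (anyone who worked, including part-time for economic reasons, counts as employed).
Unemployed = 63.08 thousand.
Labor force = 2,210.48 + 63.08 = 2,273.56 thousand.
Not in labor force = 21.95 + 809.63 = 831.58 thousand (those not working and not actively searching are outside the labor force — including those who want a job but have given up searching).
Civilian working-age population = 2,273.56 + 831.58 = 3,105.14 thousand.
Unemployment rate = 63.08 / 2,273.56 = 2.77%.
Labor force participation rate = 2,273.56 / 3,105.14 = 73.22%.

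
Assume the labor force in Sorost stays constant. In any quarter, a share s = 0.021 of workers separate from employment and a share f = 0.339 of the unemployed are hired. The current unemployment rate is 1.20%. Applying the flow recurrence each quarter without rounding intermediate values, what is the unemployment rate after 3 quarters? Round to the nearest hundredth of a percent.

Unemployment rate after three quarters ≈ 4.62%.

With a fixed labor force, u_{t+1} = u_t + s·(1−u_t) − f·u_t = u_t·(1−s−f) + s.
Here 1−s−f = 0.640 and s = 0.021.
u_1 = 0.012000 × 0.640 + 0.021 = 0.028680.
u_2 = 0.028680 × 0.640 + 0.021 = 0.039355.
u_3 = 0.039355 × 0.640 + 0.021 = 0.046187.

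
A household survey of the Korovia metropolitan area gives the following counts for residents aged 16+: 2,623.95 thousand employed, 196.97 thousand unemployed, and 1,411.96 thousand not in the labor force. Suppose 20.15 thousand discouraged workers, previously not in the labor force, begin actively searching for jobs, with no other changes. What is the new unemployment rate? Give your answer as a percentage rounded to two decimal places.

New unemployment rate ≈ 7.64%.

Initially, labor force = 2,623.95 + 196.97 = 2,820.92 thousand, so u = 196.97/2,820.92 = 6.98%.
After the change, unemployed and labor force both rise by 20.15 → E = 2,623.95, U = 217.12, labor force = 2,841.07 thousand.
New unemployment rate = 217.12 / 2,841.07 = 7.64%.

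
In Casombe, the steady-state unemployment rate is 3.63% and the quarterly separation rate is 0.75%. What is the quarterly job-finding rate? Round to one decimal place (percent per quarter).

Job-finding rate ≈ 19.9% per quarter.

From u* = s/(s+f): f = s·(1−u)/u.
f = 0.75 × (1 − 0.0363) / 0.0363 = 0.7228 / 0.0363 ≈ 19.9% per quarter.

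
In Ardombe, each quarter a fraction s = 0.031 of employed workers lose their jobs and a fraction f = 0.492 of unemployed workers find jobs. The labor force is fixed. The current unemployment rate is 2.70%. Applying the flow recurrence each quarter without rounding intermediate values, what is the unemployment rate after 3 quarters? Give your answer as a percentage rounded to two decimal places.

With a fixed labor force, u_{t+1} = u_t + s·(1−u_t) − f·u_t = u_t·(1−s−f) + s.
Here 1−s−f = 0.477 and s = 0.031.
u_1 = 0.027000 × 0.477 + 0.031 = 0.043879.
u_2 = 0.043879 × 0.477 + 0.031 = 0.051930.
u_3 = 0.051930 × 0.477 + 0.031 = 0.055771.

Unemployment rate after three quarters ≈ 5.58%.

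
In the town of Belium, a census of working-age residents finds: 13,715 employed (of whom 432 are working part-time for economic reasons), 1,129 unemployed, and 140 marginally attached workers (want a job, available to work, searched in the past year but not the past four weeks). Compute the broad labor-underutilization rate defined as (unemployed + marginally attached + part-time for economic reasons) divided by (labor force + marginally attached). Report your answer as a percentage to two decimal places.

Broad underutilization rate ≈ 11.35%.

Labor force = 13,715 + 1,129 = 14,844.
Numerator = 1,129 + 140 + 432 = 1,701.
Denominator = 14,844 + 140 = 14,984.
Broad rate = 1,701 / 14,984 = 11.35%.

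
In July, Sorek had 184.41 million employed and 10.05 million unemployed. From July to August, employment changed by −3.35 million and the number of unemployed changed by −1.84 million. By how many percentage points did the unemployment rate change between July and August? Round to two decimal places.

The unemployment rate changed by −0.83 percentage points.

July: labor force = 184.41 + 10.05 = 194.46; u = 10.05/194.46 = 5.17%.
August: labor force = 181.06 + 8.21 = 189.27; u = 8.21/189.27 = 4.34%.
Change = 4.34% − 5.17% = −0.83 pp.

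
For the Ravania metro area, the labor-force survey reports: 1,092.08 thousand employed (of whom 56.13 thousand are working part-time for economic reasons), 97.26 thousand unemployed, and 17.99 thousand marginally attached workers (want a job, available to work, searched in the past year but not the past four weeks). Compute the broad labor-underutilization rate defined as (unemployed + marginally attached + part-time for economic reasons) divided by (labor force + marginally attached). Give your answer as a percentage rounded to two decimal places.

Broad underutilization rate ≈ 14.19%.

Labor force = 1,092.08 + 97.26 = 1,189.34 thousand.
Numerator = 97.26 + 17.99 + 56.13 = 171.38 thousand.
Denominator = 1,189.34 + 17.99 = 1,207.33 thousand.
Broad rate = 171.38 / 1,207.33 = 14.19%.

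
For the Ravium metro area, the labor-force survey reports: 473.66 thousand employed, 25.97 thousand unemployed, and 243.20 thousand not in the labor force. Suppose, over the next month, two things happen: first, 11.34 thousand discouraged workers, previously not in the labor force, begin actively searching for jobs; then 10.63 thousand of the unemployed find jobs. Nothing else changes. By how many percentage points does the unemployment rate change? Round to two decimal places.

The unemployment rate changes by +0.02 percentage points.

Initially, labor force = 473.66 + 25.97 = 499.63 thousand, so u = 25.97/499.63 = 5.20%.
After the first change, unemployed and labor force both rise by 11.34 → E = 473.66, U = 37.31, labor force = 510.97 thousand.
After the second change, unemployed falls and employed rises by 10.63; labor force unchanged → E = 484.29, U = 26.68, labor force = 510.97 thousand.
New unemployment rate = 26.68 / 510.97 = 5.22%.
Change = 5.22% − 5.20% = +0.02 percentage points.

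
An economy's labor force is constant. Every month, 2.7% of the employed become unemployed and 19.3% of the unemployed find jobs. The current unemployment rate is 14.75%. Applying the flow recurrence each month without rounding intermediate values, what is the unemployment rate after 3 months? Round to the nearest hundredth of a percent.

Unemployment rate after three months ≈ 13.45%.

With a fixed labor force, u_{t+1} = u_t + s·(1−u_t) − f·u_t = u_t·(1−s−f) + s.
Here 1−s−f = 0.780 and s = 0.027.
u_1 = 0.147500 × 0.780 + 0.027 = 0.142050.
u_2 = 0.142050 × 0.780 + 0.027 = 0.137799.
u_3 = 0.137799 × 0.780 + 0.027 = 0.134483.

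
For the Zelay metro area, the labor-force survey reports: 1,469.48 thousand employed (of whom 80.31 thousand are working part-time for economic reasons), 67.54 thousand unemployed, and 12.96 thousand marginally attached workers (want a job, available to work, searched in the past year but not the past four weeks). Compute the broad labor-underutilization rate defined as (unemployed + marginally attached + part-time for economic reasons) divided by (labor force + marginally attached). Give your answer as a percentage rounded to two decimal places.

Labor force = 1,469.48 + 67.54 = 1,537.02 thousand.
Numerator = 67.54 + 12.96 + 80.31 = 160.81 thousand.
Denominator = 1,537.02 + 12.96 = 1,549.98 thousand.
Broad rate = 160.81 / 1,549.98 = 10.37%.

Broad underutilization rate ≈ 10.37%.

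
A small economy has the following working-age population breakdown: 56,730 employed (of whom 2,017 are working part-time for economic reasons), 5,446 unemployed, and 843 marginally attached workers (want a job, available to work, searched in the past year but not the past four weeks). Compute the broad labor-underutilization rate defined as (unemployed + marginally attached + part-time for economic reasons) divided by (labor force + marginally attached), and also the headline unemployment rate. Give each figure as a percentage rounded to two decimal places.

Broad underutilization rate ≈ 13.18%; headline unemployment rate ≈ 8.76%.

Labor force = 56,730 + 5,446 = 62,176.
Numerator = 5,446 + 843 + 2,017 = 8,306.
Denominator = 62,176 + 843 = 63,019.
Broad rate = 8,306 / 63,019 = 13.18%.
Headline unemployment rate = 5,446 / 62,176 = 8.76%.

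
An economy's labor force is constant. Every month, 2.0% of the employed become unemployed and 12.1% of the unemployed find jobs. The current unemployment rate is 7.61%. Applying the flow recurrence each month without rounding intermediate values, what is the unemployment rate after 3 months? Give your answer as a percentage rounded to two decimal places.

Unemployment rate after three months ≈ 10.02%.

With a fixed labor force, u_{t+1} = u_t + s·(1−u_t) − f·u_t = u_t·(1−s−f) + s.
Here 1−s−f = 0.859 and s = 0.020.
u_1 = 0.076100 × 0.859 + 0.020 = 0.085370.
u_2 = 0.085370 × 0.859 + 0.020 = 0.093333.
u_3 = 0.093333 × 0.859 + 0.020 = 0.100173.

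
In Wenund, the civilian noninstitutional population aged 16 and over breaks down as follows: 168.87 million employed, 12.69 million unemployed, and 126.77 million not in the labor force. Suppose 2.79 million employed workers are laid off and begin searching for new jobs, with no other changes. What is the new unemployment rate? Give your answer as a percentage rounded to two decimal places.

New unemployment rate ≈ 8.53%.

Initially, labor force = 168.87 + 12.69 = 181.56 million, so u = 12.69/181.56 = 6.99%.
After the change, employed falls and unemployed rises by 2.79; labor force unchanged → E = 166.08, U = 15.48, labor force = 181.56 million.
New unemployment rate = 15.48 / 181.56 = 8.53%.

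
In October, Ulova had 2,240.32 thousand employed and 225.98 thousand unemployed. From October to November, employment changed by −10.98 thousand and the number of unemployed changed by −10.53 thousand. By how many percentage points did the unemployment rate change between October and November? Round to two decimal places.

The unemployment rate changed by −0.35 percentage points.

October: labor force = 2,240.32 + 225.98 = 2,466.30; u = 225.98/2,466.30 = 9.16%.
November: labor force = 2,229.34 + 215.45 = 2,444.79; u = 215.45/2,444.79 = 8.81%.
Change = 8.81% − 9.16% = −0.35 pp.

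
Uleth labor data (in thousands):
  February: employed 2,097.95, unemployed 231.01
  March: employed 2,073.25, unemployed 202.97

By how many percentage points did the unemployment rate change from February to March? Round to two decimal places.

The unemployment rate changed by −1.00 percentage points.

February: labor force = 2,097.95 + 231.01 = 2,328.96; u = 231.01/2,328.96 = 9.92%.
March: labor force = 2,073.25 + 202.97 = 2,276.22; u = 202.97/2,276.22 = 8.92%.
Change = 8.92% − 9.92% = −1.00 pp.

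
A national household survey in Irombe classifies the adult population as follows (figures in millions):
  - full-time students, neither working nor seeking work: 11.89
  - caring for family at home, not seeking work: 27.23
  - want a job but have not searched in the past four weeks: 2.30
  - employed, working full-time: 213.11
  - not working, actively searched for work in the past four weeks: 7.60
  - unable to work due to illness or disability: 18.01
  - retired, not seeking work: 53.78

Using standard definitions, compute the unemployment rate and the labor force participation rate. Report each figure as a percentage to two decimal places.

Employed = 213.11 million.
Unemployed = 7.60 million.
Labor force = 213.11 + 7.60 = 220.71 million.
Not in labor force = 11.89 + 27.23 + 2.30 + 18.01 + 53.78 = 113.21 million (those not working and not actively searching are outside the labor force — including those who want a job but have given up searching).
Civilian working-age population = 220.71 + 113.21 = 333.92 million.
Unemployment rate = 7.60 / 220.71 = 3.44%.
Labor force participation rate = 220.71 / 333.92 = 66.10%.

Unemployment rate ≈ 3.44%; labor force participation rate ≈ 66.10%.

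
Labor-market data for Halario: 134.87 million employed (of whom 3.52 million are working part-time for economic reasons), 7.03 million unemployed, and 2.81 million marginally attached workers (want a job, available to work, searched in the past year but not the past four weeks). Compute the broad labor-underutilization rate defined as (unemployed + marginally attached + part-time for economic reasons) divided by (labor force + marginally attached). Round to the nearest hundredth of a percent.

Labor force = 134.87 + 7.03 = 141.90 million.
Numerator = 7.03 + 2.81 + 3.52 = 13.36 million.
Denominator = 141.90 + 2.81 = 144.71 million.
Broad rate = 13.36 / 144.71 = 9.23%.

Broad underutilization rate ≈ 9.23%.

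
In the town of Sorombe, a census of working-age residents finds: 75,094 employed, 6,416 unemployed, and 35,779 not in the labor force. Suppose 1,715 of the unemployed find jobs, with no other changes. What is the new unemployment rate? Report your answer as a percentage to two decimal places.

Initially, labor force = 75,094 + 6,416 = 81,510, so u = 6,416/81,510 = 7.87%.
After the change, unemployed falls and employed rises by 1,715; labor force unchanged → E = 76,809, U = 4,701, labor force = 81,510.
New unemployment rate = 4,701 / 81,510 = 5.77%.

New unemployment rate ≈ 5.77%.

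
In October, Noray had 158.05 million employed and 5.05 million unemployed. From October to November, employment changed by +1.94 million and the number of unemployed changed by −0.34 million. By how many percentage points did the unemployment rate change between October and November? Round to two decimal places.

The unemployment rate changed by −0.24 percentage points.

October: labor force = 158.05 + 5.05 = 163.10; u = 5.05/163.10 = 3.10%.
November: labor force = 159.99 + 4.71 = 164.70; u = 4.71/164.70 = 2.86%.
Change = 2.86% − 3.10% = −0.24 pp.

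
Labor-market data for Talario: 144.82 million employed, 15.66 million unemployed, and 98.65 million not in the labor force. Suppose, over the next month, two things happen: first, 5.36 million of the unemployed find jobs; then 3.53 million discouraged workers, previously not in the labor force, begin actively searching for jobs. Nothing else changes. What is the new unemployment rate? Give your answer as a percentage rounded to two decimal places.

New unemployment rate ≈ 8.43%.

Initially, labor force = 144.82 + 15.66 = 160.48 million, so u = 15.66/160.48 = 9.76%.
After the first change, unemployed falls and employed rises by 5.36; labor force unchanged → E = 150.18, U = 10.30, labor force = 160.48 million.
After the second change, unemployed and labor force both rise by 3.53 → E = 150.18, U = 13.83, labor force = 164.01 million.
New unemployment rate = 13.83 / 164.01 = 8.43%.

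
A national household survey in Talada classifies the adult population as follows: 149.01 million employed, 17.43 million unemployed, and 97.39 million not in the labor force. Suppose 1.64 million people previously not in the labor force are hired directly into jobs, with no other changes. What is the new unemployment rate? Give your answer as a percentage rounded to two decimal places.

Initially, labor force = 149.01 + 17.43 = 166.44 million, so u = 17.43/166.44 = 10.47%.
After the change, employed and labor force both rise by 1.64; unemployed unchanged → E = 150.65, U = 17.43, labor force = 168.08 million.
New unemployment rate = 17.43 / 168.08 = 10.37%.

New unemployment rate ≈ 10.37%.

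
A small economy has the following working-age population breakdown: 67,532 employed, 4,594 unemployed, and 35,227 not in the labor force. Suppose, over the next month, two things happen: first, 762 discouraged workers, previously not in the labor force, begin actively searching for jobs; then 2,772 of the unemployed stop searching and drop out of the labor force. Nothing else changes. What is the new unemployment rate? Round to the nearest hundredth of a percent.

New unemployment rate ≈ 3.69%.

Initially, labor force = 67,532 + 4,594 = 72,126, so u = 4,594/72,126 = 6.37%.
After the first change, unemployed and labor force both rise by 762 → E = 67,532, U = 5,356, labor force = 72,888.
After the second change, unemployed and labor force both fall by 2,772 → E = 67,532, U = 2,584, labor force = 70,116.
New unemployment rate = 2,584 / 70,116 = 3.69%.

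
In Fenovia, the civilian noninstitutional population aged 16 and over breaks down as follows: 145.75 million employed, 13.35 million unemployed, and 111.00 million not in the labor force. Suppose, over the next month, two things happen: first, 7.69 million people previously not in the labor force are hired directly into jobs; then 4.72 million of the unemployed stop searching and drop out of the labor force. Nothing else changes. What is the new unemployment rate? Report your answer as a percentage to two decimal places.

Initially, labor force = 145.75 + 13.35 = 159.10 million, so u = 13.35/159.10 = 8.39%.
After the first change, employed and labor force both rise by 7.69; unemployed unchanged → E = 153.44, U = 13.35, labor force = 166.79 million.
After the second change, unemployed and labor force both fall by 4.72 → E = 153.44, U = 8.63, labor force = 162.07 million.
New unemployment rate = 8.63 / 162.07 = 5.32%.

New unemployment rate ≈ 5.32%.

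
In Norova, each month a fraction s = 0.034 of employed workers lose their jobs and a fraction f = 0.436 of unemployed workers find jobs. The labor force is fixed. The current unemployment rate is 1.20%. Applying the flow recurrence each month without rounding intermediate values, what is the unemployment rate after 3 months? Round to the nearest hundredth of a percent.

With a fixed labor force, u_{t+1} = u_t + s·(1−u_t) − f·u_t = u_t·(1−s−f) + s.
Here 1−s−f = 0.530 and s = 0.034.
u_1 = 0.012000 × 0.530 + 0.034 = 0.040360.
u_2 = 0.040360 × 0.530 + 0.034 = 0.055391.
u_3 = 0.055391 × 0.530 + 0.034 = 0.063357.

Unemployment rate after three months ≈ 6.34%.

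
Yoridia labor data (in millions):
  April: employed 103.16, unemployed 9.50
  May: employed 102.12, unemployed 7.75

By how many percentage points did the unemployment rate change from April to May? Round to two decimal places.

The unemployment rate changed by −1.38 percentage points.

April: labor force = 103.16 + 9.50 = 112.66; u = 9.50/112.66 = 8.43%.
May: labor force = 102.12 + 7.75 = 109.87; u = 7.75/109.87 = 7.05%.
Change = 7.05% − 8.43% = −1.38 pp.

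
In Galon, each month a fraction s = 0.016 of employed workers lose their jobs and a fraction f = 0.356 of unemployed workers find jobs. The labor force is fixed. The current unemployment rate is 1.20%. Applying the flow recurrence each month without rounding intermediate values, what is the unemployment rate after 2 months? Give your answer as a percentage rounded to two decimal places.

Unemployment rate after two months ≈ 3.08%.

With a fixed labor force, u_{t+1} = u_t + s·(1−u_t) − f·u_t = u_t·(1−s−f) + s.
Here 1−s−f = 0.628 and s = 0.016.
u_1 = 0.012000 × 0.628 + 0.016 = 0.023536.
u_2 = 0.023536 × 0.628 + 0.016 = 0.030781.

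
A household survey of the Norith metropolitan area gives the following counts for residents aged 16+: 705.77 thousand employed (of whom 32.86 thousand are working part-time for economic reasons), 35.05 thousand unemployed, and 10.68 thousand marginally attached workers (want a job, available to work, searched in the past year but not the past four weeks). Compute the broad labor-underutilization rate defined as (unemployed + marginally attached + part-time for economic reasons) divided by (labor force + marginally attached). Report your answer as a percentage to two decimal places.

Broad underutilization rate ≈ 10.46%.

Labor force = 705.77 + 35.05 = 740.82 thousand.
Numerator = 35.05 + 10.68 + 32.86 = 78.59 thousand.
Denominator = 740.82 + 10.68 = 751.50 thousand.
Broad rate = 78.59 / 751.50 = 10.46%.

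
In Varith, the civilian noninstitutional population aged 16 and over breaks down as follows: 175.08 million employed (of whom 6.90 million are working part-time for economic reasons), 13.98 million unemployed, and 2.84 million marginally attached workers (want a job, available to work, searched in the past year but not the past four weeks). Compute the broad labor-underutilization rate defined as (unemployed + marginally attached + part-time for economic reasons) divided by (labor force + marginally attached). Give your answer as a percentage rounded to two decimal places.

Broad underutilization rate ≈ 12.36%.

Labor force = 175.08 + 13.98 = 189.06 million.
Numerator = 13.98 + 2.84 + 6.90 = 23.72 million.
Denominator = 189.06 + 2.84 = 191.90 million.
Broad rate = 23.72 / 191.90 = 12.36%.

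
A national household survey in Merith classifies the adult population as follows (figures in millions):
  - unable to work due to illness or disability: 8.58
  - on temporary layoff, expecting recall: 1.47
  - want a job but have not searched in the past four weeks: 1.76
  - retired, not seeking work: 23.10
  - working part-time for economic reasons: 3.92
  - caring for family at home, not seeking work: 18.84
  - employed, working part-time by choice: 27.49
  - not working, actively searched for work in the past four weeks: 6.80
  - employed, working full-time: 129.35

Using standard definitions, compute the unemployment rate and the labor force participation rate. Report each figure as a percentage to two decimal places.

Employed = 3.92 + 27.49 + 129.35 = 160.76 million (anyone who worked, including part-time for economic reasons, counts as employed).
Unemployed = 1.47 + 6.80 = 8.27 million (jobless and actively searching, or on temporary layoff).
Labor force = 160.76 + 8.27 = 169.03 million.
Not in labor force = 8.58 + 1.76 + 23.10 + 18.84 = 52.28 million (those not working and not actively searching are outside the labor force — including those who want a job but have given up searching).
Civilian working-age population = 169.03 + 52.28 = 221.31 million.
Unemployment rate = 8.27 / 169.03 = 4.89%.
Labor force participation rate = 169.03 / 221.31 = 76.38%.

Unemployment rate ≈ 4.89%; labor force participation rate ≈ 76.38%.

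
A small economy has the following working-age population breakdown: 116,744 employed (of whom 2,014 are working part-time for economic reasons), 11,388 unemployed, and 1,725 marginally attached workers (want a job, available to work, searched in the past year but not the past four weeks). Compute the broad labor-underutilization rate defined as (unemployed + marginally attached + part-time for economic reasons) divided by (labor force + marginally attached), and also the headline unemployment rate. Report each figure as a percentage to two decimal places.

Broad underutilization rate ≈ 11.65%; headline unemployment rate ≈ 8.89%.

Labor force = 116,744 + 11,388 = 128,132.
Numerator = 11,388 + 1,725 + 2,014 = 15,127.
Denominator = 128,132 + 1,725 = 129,857.
Broad rate = 15,127 / 129,857 = 11.65%.
Headline unemployment rate = 11,388 / 128,132 = 8.89%.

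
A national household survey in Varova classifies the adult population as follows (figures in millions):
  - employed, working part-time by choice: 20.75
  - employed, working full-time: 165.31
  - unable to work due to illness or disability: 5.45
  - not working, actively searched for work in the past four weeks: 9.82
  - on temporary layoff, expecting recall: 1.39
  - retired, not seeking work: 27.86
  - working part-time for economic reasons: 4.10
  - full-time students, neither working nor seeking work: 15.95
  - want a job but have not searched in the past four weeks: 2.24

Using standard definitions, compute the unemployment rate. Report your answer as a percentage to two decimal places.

Employed = 20.75 + 165.31 + 4.10 = 190.16 million (anyone who worked, including part-time for economic reasons, counts as employed).
Unemployed = 9.82 + 1.39 = 11.21 million (jobless and actively searching, or on temporary layoff).
Labor force = 190.16 + 11.21 = 201.37 million.
Unemployment rate = 11.21 / 201.37 = 5.57%.

Unemployment rate ≈ 5.57%.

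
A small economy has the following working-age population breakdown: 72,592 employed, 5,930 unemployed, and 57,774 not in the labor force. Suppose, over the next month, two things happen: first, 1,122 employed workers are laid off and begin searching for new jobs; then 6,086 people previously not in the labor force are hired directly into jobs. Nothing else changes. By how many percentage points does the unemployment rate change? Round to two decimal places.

The unemployment rate changes by +0.78 percentage points.

Initially, labor force = 72,592 + 5,930 = 78,522, so u = 5,930/78,522 = 7.55%.
After the first change, employed falls and unemployed rises by 1,122; labor force unchanged → E = 71,470, U = 7,052, labor force = 78,522.
After the second change, employed and labor force both rise by 6,086; unemployed unchanged → E = 77,556, U = 7,052, labor force = 84,608.
New unemployment rate = 7,052 / 84,608 = 8.33%.
Change = 8.33% − 7.55% = +0.78 percentage points.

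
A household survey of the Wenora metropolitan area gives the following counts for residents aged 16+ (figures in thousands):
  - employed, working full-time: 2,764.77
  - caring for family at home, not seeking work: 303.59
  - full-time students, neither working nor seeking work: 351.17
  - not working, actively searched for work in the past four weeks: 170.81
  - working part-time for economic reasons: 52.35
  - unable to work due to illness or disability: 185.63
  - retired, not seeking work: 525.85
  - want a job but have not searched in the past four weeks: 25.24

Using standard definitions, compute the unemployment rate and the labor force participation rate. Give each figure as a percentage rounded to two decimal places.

Employed = 2,764.77 + 52.35 = 2,817.12 thousand (anyone who worked, including part-time for economic reasons, counts as employed).
Unemployed = 170.81 thousand.
Labor force = 2,817.12 + 170.81 = 2,987.93 thousand.
Not in labor force = 303.59 + 351.17 + 185.63 + 525.85 + 25.24 = 1,391.48 thousand (those not working and not actively searching are outside the labor force — including those who want a job but have given up searching).
Civilian working-age population = 2,987.93 + 1,391.48 = 4,379.41 thousand.
Unemployment rate = 170.81 / 2,987.93 = 5.72%.
Labor force participation rate = 2,987.93 / 4,379.41 = 68.23%.

Unemployment rate ≈ 5.72%; labor force participation rate ≈ 68.23%.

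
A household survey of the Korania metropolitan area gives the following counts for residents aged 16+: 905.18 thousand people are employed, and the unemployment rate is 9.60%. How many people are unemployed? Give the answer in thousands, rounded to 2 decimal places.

Let U be the number unemployed. The labor force is E + U, and U/(E+U) = 0.0960.
So U = 0.0960 × 905.18 / (1 − 0.0960) = 86.8973 / 0.9040 ≈ 96.13 thousand.

About 96.13 thousand are unemployed.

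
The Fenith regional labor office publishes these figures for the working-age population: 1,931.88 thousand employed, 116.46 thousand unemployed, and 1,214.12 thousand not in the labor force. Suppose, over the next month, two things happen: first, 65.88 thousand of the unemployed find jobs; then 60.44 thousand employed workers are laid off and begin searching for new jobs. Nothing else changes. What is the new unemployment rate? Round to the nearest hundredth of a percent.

Initially, labor force = 1,931.88 + 116.46 = 2,048.34 thousand, so u = 116.46/2,048.34 = 5.69%.
After the first change, unemployed falls and employed rises by 65.88; labor force unchanged → E = 1,997.76, U = 50.58, labor force = 2,048.34 thousand.
After the second change, employed falls and unemployed rises by 60.44; labor force unchanged → E = 1,937.32, U = 111.02, labor force = 2,048.34 thousand.
New unemployment rate = 111.02 / 2,048.34 = 5.42%.

New unemployment rate ≈ 5.42%.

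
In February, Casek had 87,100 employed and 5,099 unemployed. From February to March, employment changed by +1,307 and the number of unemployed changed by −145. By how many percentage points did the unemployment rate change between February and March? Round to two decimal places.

February: labor force = 87,100 + 5,099 = 92,199; u = 5,099/92,199 = 5.53%.
March: labor force = 88,407 + 4,954 = 93,361; u = 4,954/93,361 = 5.31%.
Change = 5.31% − 5.53% = −0.22 pp.

The unemployment rate changed by −0.22 percentage points.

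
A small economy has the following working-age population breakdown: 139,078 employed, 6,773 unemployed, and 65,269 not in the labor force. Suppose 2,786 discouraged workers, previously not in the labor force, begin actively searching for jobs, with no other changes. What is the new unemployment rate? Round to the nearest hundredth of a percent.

New unemployment rate ≈ 6.43%.

Initially, labor force = 139,078 + 6,773 = 145,851, so u = 6,773/145,851 = 4.64%.
After the change, unemployed and labor force both rise by 2,786 → E = 139,078, U = 9,559, labor force = 148,637.
New unemployment rate = 9,559 / 148,637 = 6.43%.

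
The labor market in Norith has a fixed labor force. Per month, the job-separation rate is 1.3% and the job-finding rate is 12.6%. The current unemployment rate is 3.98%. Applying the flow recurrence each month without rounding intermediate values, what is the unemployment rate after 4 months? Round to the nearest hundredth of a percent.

Unemployment rate after four months ≈ 6.40%.

With a fixed labor force, u_{t+1} = u_t + s·(1−u_t) − f·u_t = u_t·(1−s−f) + s.
Here 1−s−f = 0.861 and s = 0.013.
u_1 = 0.039800 × 0.861 + 0.013 = 0.047268.
u_2 = 0.047268 × 0.861 + 0.013 = 0.053698.
u_3 = 0.053698 × 0.861 + 0.013 = 0.059234.
u_4 = 0.059234 × 0.861 + 0.013 = 0.064000.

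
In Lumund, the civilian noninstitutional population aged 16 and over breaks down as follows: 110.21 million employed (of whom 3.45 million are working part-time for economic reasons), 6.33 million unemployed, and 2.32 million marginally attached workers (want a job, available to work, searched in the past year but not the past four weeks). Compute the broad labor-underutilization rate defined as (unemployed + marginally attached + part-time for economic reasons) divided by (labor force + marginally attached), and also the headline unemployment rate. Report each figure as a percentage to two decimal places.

Broad underutilization rate ≈ 10.18%; headline unemployment rate ≈ 5.43%.

Labor force = 110.21 + 6.33 = 116.54 million.
Numerator = 6.33 + 2.32 + 3.45 = 12.10 million.
Denominator = 116.54 + 2.32 = 118.86 million.
Broad rate = 12.10 / 118.86 = 10.18%.
Headline unemployment rate = 6.33 / 116.54 = 5.43%.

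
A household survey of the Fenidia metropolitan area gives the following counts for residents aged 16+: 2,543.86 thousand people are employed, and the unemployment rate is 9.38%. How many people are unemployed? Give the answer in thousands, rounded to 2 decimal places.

About 263.31 thousand are unemployed.

Let U be the number unemployed. The labor force is E + U, and U/(E+U) = 0.0938.
So U = 0.0938 × 2,543.86 / (1 − 0.0938) = 238.6141 / 0.9062 ≈ 263.31 thousand.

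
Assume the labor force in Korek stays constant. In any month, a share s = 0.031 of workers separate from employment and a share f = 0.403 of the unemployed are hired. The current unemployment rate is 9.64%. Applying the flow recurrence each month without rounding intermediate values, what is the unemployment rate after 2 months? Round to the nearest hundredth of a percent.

Unemployment rate after two months ≈ 7.94%.

With a fixed labor force, u_{t+1} = u_t + s·(1−u_t) − f·u_t = u_t·(1−s−f) + s.
Here 1−s−f = 0.566 and s = 0.031.
u_1 = 0.096400 × 0.566 + 0.031 = 0.085562.
u_2 = 0.085562 × 0.566 + 0.031 = 0.079428.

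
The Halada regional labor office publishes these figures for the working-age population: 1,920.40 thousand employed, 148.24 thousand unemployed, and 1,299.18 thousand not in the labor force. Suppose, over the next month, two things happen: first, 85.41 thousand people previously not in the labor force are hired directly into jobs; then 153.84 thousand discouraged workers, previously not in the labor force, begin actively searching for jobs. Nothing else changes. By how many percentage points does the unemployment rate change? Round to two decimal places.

Initially, labor force = 1,920.40 + 148.24 = 2,068.64 thousand, so u = 148.24/2,068.64 = 7.17%.
After the first change, employed and labor force both rise by 85.41; unemployed unchanged → E = 2,005.81, U = 148.24, labor force = 2,154.05 thousand.
After the second change, unemployed and labor force both rise by 153.84 → E = 2,005.81, U = 302.08, labor force = 2,307.89 thousand.
New unemployment rate = 302.08 / 2,307.89 = 13.09%.
Change = 13.09% − 7.17% = +5.92 percentage points.

The unemployment rate changes by +5.92 percentage points.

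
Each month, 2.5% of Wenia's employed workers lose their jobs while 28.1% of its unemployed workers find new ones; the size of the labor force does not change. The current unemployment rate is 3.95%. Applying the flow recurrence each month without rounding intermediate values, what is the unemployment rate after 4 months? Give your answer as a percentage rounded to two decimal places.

Unemployment rate after four months ≈ 7.19%.

With a fixed labor force, u_{t+1} = u_t + s·(1−u_t) − f·u_t = u_t·(1−s−f) + s.
Here 1−s−f = 0.694 and s = 0.025.
u_1 = 0.039500 × 0.694 + 0.025 = 0.052413.
u_2 = 0.052413 × 0.694 + 0.025 = 0.061375.
u_3 = 0.061375 × 0.694 + 0.025 = 0.067594.
u_4 = 0.067594 × 0.694 + 0.025 = 0.071910.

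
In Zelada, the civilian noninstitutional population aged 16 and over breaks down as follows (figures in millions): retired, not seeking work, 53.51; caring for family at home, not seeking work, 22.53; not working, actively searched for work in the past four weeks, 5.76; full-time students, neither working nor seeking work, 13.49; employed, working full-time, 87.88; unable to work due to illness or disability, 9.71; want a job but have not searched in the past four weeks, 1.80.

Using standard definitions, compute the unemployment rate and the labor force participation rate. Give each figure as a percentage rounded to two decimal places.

Employed = 87.88 million.
Unemployed = 5.76 million.
Labor force = 87.88 + 5.76 = 93.64 million.
Not in labor force = 53.51 + 22.53 + 13.49 + 9.71 + 1.80 = 101.04 million (those not working and not actively searching are outside the labor force — including those who want a job but have given up searching).
Civilian working-age population = 93.64 + 101.04 = 194.68 million.
Unemployment rate = 5.76 / 93.64 = 6.15%.
Labor force participation rate = 93.64 / 194.68 = 48.10%.

Unemployment rate ≈ 6.15%; labor force participation rate ≈ 48.10%.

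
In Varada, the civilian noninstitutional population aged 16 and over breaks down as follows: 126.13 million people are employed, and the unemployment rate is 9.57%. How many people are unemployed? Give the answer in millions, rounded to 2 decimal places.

About 13.35 million are unemployed.

Let U be the number unemployed. The labor force is E + U, and U/(E+U) = 0.0957.
So U = 0.0957 × 126.13 / (1 − 0.0957) = 12.0706 / 0.9043 ≈ 13.35 million.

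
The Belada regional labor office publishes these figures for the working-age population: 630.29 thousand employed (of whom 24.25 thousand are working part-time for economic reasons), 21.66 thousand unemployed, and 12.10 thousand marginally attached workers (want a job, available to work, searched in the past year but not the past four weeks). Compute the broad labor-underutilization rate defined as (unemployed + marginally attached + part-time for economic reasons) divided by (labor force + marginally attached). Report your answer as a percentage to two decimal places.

Broad underutilization rate ≈ 8.74%.

Labor force = 630.29 + 21.66 = 651.95 thousand.
Numerator = 21.66 + 12.10 + 24.25 = 58.01 thousand.
Denominator = 651.95 + 12.10 = 664.05 thousand.
Broad rate = 58.01 / 664.05 = 8.74%.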